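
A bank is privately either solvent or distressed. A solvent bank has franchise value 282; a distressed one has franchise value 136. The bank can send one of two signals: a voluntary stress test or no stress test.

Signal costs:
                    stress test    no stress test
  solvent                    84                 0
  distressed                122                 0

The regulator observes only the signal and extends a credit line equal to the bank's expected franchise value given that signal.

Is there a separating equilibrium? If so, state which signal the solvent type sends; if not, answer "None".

Try solvent → stress test, distressed → no stress test:
  Under separation the regulator infers type exactly: stress test → solvent (pays 282), no stress test → distressed (pays 136).
  Solvent: stress test gives 282 − 84 = 198; no stress test gives 136 − 0 = 136. No deviation. ✓
  Distressed: no stress test gives 136 − 0 = 136; stress test gives 282 − 122 = 160. Would deviate. ✗
Try solvent → no stress test, distressed → stress test:
  Under separation the regulator infers type exactly: no stress test → solvent (pays 282), stress test → distressed (pays 136).
  Solvent: no stress test gives 282 − 0 = 282; stress test gives 136 − 84 = 52. No deviation. ✓
  Distressed: stress test gives 136 − 122 = 14; no stress test gives 282 − 0 = 282. Would deviate. ✗
Neither assignment is incentive-compatible.

None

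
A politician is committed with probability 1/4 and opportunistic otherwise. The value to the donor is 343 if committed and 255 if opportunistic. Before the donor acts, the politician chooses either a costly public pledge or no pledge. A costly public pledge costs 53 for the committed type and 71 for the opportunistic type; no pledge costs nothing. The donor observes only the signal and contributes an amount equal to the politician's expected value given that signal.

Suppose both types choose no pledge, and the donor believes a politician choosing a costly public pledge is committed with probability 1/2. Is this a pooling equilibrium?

On the equilibrium path (no pledge) the donor holds the prior 1/4 and pays 1/4·343 + 3/4·255 = 277. Off-path (pledge) belief 1/2 gives 1/2·343 + 1/2·255 = 299.
Committed: no pledge gives 277 − 0 = 277; pledge gives 299 − 53 = 246. Stays. ✓
Opportunistic: no pledge gives 277 − 0 = 277; pledge gives 299 − 71 = 228. Stays. ✓
Beliefs are Bayes-consistent on-path and both types best-respond.

Yes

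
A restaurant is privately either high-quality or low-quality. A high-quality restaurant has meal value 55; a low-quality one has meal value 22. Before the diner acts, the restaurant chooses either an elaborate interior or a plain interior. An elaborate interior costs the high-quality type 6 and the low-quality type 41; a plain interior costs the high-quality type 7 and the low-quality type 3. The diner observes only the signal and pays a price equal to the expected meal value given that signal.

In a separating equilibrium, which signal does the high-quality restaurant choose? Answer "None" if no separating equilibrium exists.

Try high-quality → elaborate interior, low-quality → plain interior:
  Under separation the diner infers type exactly: elaborate interior → high-quality (pays 55), plain interior → low-quality (pays 22).
  High-quality: elaborate interior gives 55 − 6 = 49; plain interior gives 22 − 7 = 15. No deviation. ✓
  Low-quality: plain interior gives 22 − 3 = 19; elaborate interior gives 55 − 41 = 14. No deviation. ✓
Both hold — the high-quality type sends elaborate interior.

elaborate interior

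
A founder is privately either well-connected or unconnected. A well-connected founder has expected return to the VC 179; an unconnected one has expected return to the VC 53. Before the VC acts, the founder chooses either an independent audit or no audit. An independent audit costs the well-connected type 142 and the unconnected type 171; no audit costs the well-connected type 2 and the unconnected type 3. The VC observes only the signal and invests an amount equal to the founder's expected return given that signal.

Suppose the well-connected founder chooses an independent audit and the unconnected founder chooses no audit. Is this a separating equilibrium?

No

If types separate, audit earns payment 179 and no audit earns 53.
Well-connected: audit gives 179 − 142 = 37; no audit gives 53 − 2 = 51. Would deviate. ✗
Unconnected: no audit gives 53 − 3 = 50; audit gives 179 − 171 = 8. No deviation. ✓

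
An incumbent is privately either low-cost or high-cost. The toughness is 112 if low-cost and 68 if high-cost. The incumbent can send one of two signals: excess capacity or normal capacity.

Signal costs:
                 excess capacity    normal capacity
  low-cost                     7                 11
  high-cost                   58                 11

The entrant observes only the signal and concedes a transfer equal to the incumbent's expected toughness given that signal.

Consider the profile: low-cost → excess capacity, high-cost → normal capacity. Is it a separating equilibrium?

Yes

Under separation the entrant infers type exactly: excess capacity → low-cost (pays 112), normal capacity → high-cost (pays 68).
Low-cost: excess capacity gives 112 − 7 = 105; normal capacity gives 68 − 11 = 57. No deviation. ✓
High-cost: normal capacity gives 68 − 11 = 57; excess capacity gives 112 − 58 = 54. No deviation. ✓
Both incentive constraints hold.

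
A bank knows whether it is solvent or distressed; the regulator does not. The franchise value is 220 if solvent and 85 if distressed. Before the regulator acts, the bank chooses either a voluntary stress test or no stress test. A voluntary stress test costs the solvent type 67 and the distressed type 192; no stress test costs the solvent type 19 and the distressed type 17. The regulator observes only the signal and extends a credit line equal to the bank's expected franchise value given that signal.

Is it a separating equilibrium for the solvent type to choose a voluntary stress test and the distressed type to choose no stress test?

Yes

If types separate, stress test earns payment 220 and no stress test earns 85.
Solvent: stress test gives 220 − 67 = 153; no stress test gives 85 − 19 = 66. No deviation. ✓
Distressed: no stress test gives 85 − 17 = 68; stress test gives 220 − 192 = 28. No deviation. ✓
Neither type gains from mimicking the other.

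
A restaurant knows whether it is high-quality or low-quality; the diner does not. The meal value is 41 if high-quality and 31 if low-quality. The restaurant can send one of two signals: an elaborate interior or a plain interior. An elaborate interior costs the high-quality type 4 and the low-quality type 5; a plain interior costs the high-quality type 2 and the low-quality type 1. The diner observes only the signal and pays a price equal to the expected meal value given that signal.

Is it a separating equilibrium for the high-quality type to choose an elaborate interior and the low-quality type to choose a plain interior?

Under separation the diner infers type exactly: elaborate interior → high-quality (pays 41), plain interior → low-quality (pays 31).
High-quality: elaborate interior gives 41 − 4 = 37; plain interior gives 31 − 2 = 29. No deviation. ✓
Low-quality: plain interior gives 31 − 1 = 30; elaborate interior gives 41 − 5 = 36. Would deviate. ✗

No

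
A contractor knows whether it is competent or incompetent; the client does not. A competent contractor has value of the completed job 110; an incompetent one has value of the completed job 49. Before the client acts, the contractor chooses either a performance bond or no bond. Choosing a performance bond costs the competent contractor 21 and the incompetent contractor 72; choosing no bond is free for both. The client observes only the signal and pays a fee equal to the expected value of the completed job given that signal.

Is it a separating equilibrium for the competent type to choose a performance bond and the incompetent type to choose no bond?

If types separate, bond earns payment 110 and no bond earns 49.
Competent: bond gives 110 − 21 = 89; no bond gives 49 − 0 = 49. No deviation. ✓
Incompetent: no bond gives 49 − 0 = 49; bond gives 110 − 72 = 38. No deviation. ✓
Both incentive constraints hold.

Yes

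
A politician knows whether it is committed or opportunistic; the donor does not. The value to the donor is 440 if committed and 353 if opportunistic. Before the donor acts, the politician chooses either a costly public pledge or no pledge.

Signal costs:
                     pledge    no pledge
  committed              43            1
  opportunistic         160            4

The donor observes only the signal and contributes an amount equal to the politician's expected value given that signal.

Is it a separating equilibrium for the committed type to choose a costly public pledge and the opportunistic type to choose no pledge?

Yes

Under separation the donor infers type exactly: pledge → committed (pays 440), no pledge → opportunistic (pays 353).
Committed: pledge gives 440 − 43 = 397; no pledge gives 353 − 1 = 352. No deviation. ✓
Opportunistic: no pledge gives 353 − 4 = 349; pledge gives 440 − 160 = 280. No deviation. ✓
Neither type gains from mimicking the other.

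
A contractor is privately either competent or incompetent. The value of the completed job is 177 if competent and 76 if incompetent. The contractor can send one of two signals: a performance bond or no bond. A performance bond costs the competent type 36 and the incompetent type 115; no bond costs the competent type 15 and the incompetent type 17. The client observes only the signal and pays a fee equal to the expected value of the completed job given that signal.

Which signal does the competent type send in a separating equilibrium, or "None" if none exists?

Try competent → bond, incompetent → no bond:
  If types separate, bond earns payment 177 and no bond earns 76.
  Competent: bond gives 177 − 36 = 141; no bond gives 76 − 15 = 61. No deviation. ✓
  Incompetent: no bond gives 76 − 17 = 59; bond gives 177 − 115 = 62. Would deviate. ✗
Try competent → no bond, incompetent → bond:
  If types separate, no bond earns payment 177 and bond earns 76.
  Competent: no bond gives 177 − 15 = 162; bond gives 76 − 36 = 40. No deviation. ✓
  Incompetent: bond gives 76 − 115 = -39; no bond gives 177 − 17 = 160. Would deviate. ✗
Neither assignment is incentive-compatible.

None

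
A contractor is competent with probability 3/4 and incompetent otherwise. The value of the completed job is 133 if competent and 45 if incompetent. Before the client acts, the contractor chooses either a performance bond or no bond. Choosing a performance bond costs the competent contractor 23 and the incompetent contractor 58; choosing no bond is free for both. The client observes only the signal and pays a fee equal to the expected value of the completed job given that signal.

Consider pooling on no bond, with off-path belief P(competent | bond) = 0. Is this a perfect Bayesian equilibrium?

Yes

On the equilibrium path (no bond) the client holds the prior 3/4 and pays 3/4·133 + 1/4·45 = 111. Off-path (bond) belief 0 gives 0·133 + 1·45 = 45.
Competent: no bond gives 111 − 0 = 111; bond gives 45 − 23 = 22. Stays. ✓
Incompetent: no bond gives 111 − 0 = 111; bond gives 45 − 58 = -13. Stays. ✓
Beliefs are Bayes-consistent on-path and both types best-respond.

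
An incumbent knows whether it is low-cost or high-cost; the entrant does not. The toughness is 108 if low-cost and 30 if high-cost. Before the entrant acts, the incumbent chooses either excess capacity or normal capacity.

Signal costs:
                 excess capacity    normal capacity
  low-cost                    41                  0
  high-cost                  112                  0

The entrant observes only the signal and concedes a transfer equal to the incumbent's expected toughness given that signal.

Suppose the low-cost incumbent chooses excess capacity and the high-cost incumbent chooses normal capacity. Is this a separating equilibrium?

Under separation the entrant infers type exactly: excess capacity → low-cost (pays 108), normal capacity → high-cost (pays 30).
Low-cost: excess capacity gives 108 − 41 = 67; normal capacity gives 30 − 0 = 30. No deviation. ✓
High-cost: normal capacity gives 30 − 0 = 30; excess capacity gives 108 − 112 = -4. No deviation. ✓
Both incentive constraints hold.

Yes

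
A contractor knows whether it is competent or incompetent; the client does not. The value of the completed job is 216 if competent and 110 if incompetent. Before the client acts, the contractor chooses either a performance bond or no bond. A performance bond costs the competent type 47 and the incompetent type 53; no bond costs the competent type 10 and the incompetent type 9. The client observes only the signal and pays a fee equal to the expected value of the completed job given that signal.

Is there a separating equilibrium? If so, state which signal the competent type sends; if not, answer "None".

Try competent → bond, incompetent → no bond:
  Under separation the client infers type exactly: bond → competent (pays 216), no bond → incompetent (pays 110).
  Competent: bond gives 216 − 47 = 169; no bond gives 110 − 10 = 100. No deviation. ✓
  Incompetent: no bond gives 110 − 9 = 101; bond gives 216 − 53 = 163. Would deviate. ✗
Try competent → no bond, incompetent → bond:
  Under separation the client infers type exactly: no bond → competent (pays 216), bond → incompetent (pays 110).
  Competent: no bond gives 216 − 10 = 206; bond gives 110 − 47 = 63. No deviation. ✓
  Incompetent: bond gives 110 − 53 = 57; no bond gives 216 − 9 = 207. Would deviate. ✗
Neither assignment is incentive-compatible.

None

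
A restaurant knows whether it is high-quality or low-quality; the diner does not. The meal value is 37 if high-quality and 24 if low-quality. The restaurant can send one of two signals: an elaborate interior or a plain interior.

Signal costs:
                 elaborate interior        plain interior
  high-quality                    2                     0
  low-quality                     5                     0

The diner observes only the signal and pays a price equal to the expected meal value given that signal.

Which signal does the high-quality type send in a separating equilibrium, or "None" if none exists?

Try high-quality → elaborate interior, low-quality → plain interior:
  If types separate, elaborate interior earns payment 37 and plain interior earns 24.
  High-quality: elaborate interior gives 37 − 2 = 35; plain interior gives 24 − 0 = 24. No deviation. ✓
  Low-quality: plain interior gives 24 − 0 = 24; elaborate interior gives 37 − 5 = 32. Would deviate. ✗
Try high-quality → plain interior, low-quality → elaborate interior:
  If types separate, plain interior earns payment 37 and elaborate interior earns 24.
  High-quality: plain interior gives 37 − 0 = 37; elaborate interior gives 24 − 2 = 22. No deviation. ✓
  Low-quality: elaborate interior gives 24 − 5 = 19; plain interior gives 37 − 0 = 37. Would deviate. ✗
Neither assignment is incentive-compatible.

None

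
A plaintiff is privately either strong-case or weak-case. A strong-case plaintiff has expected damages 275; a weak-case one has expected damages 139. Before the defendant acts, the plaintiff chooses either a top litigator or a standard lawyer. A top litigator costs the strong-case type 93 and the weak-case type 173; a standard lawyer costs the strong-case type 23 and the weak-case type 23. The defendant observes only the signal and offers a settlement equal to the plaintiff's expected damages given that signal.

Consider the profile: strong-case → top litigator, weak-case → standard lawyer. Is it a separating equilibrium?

Yes

If types separate, top litigator earns payment 275 and standard lawyer earns 139.
Strong-case: top litigator gives 275 − 93 = 182; standard lawyer gives 139 − 23 = 116. No deviation. ✓
Weak-case: standard lawyer gives 139 − 23 = 116; top litigator gives 275 − 173 = 102. No deviation. ✓
Neither type gains from mimicking the other.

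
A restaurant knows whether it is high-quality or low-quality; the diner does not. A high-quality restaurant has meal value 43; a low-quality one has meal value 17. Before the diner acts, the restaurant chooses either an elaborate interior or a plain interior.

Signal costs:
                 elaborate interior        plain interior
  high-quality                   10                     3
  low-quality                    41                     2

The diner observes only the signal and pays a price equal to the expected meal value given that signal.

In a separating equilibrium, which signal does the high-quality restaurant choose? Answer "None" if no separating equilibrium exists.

Try high-quality → elaborate interior, low-quality → plain interior:
  If types separate, elaborate interior earns payment 43 and plain interior earns 17.
  High-quality: elaborate interior gives 43 − 10 = 33; plain interior gives 17 − 3 = 14. No deviation. ✓
  Low-quality: plain interior gives 17 − 2 = 15; elaborate interior gives 43 − 41 = 2. No deviation. ✓
Both hold — the high-quality type sends elaborate interior.

elaborate interior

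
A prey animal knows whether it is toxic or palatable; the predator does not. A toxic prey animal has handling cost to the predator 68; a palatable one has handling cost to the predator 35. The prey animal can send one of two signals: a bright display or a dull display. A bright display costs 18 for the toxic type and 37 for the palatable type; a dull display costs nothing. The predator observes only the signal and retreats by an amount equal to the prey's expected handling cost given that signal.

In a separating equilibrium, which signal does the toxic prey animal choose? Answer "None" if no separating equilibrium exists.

bright display

Try toxic → bright display, palatable → dull display:
  If types separate, bright display earns payment 68 and dull display earns 35.
  Toxic: bright display gives 68 − 18 = 50; dull display gives 35 − 0 = 35. No deviation. ✓
  Palatable: dull display gives 35 − 0 = 35; bright display gives 68 − 37 = 31. No deviation. ✓
Both hold — the toxic type sends bright display.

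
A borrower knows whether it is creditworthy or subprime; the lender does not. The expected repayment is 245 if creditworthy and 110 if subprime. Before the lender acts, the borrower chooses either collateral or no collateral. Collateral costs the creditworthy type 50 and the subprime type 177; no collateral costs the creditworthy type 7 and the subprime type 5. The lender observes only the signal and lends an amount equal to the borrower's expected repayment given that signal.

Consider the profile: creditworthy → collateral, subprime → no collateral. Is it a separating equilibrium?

Yes

If types separate, collateral earns payment 245 and no collateral earns 110.
Creditworthy: collateral gives 245 − 50 = 195; no collateral gives 110 − 7 = 103. No deviation. ✓
Subprime: no collateral gives 110 − 5 = 105; collateral gives 245 − 177 = 68. No deviation. ✓
Both incentive constraints hold.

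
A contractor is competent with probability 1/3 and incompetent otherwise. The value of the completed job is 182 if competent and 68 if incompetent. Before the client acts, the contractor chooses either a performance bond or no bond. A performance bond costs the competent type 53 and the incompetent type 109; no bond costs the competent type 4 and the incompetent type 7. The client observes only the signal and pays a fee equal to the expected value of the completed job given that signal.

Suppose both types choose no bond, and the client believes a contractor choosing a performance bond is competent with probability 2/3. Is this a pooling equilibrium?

Yes

At the pooled signal (no bond) the client holds the prior 1/3 and pays 1/3·182 + 2/3·68 = 106. Off-path (bond) belief 2/3 gives 2/3·182 + 1/3·68 = 144.
Competent: no bond gives 106 − 4 = 102; bond gives 144 − 53 = 91. Stays. ✓
Incompetent: no bond gives 106 − 7 = 99; bond gives 144 − 109 = 35. Stays. ✓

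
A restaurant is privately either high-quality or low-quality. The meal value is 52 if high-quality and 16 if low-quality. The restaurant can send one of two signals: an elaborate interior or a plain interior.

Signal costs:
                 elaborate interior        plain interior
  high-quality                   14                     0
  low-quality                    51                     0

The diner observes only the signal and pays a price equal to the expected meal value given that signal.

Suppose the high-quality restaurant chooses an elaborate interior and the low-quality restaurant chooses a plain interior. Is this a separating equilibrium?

Yes

If types separate, elaborate interior earns payment 52 and plain interior earns 16.
High-quality: elaborate interior gives 52 − 14 = 38; plain interior gives 16 − 0 = 16. No deviation. ✓
Low-quality: plain interior gives 16 − 0 = 16; elaborate interior gives 52 − 51 = 1. No deviation. ✓
Both incentive constraints hold.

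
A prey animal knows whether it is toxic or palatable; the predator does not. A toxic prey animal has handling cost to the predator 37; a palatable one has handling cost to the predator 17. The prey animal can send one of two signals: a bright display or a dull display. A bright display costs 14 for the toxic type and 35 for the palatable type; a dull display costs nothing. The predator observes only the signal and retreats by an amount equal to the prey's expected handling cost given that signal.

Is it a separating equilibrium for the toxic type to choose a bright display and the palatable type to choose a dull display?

If types separate, bright display earns payment 37 and dull display earns 17.
Toxic: bright display gives 37 − 14 = 23; dull display gives 17 − 0 = 17. No deviation. ✓
Palatable: dull display gives 17 − 0 = 17; bright display gives 37 − 35 = 2. No deviation. ✓
Neither type gains from mimicking the other.

Yes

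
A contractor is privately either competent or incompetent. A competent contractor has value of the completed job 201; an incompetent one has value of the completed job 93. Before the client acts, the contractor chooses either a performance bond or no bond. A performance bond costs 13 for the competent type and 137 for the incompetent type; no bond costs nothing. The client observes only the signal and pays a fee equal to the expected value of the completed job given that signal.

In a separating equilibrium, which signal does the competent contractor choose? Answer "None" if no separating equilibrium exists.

Try competent → bond, incompetent → no bond:
  Under separation the client infers type exactly: bond → competent (pays 201), no bond → incompetent (pays 93).
  Competent: bond gives 201 − 13 = 188; no bond gives 93 − 0 = 93. No deviation. ✓
  Incompetent: no bond gives 93 − 0 = 93; bond gives 201 − 137 = 64. No deviation. ✓
Both hold — the competent type sends bond.

bond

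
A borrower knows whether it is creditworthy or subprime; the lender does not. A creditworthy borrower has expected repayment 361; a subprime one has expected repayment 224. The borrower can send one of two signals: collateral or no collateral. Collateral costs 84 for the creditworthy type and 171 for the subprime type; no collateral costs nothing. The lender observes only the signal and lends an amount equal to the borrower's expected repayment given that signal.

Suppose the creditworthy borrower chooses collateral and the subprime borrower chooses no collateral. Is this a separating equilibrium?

Under separation the lender infers type exactly: collateral → creditworthy (pays 361), no collateral → subprime (pays 224).
Creditworthy: collateral gives 361 − 84 = 277; no collateral gives 224 − 0 = 224. No deviation. ✓
Subprime: no collateral gives 224 − 0 = 224; collateral gives 361 − 171 = 190. No deviation. ✓
Both incentive constraints hold.

Yes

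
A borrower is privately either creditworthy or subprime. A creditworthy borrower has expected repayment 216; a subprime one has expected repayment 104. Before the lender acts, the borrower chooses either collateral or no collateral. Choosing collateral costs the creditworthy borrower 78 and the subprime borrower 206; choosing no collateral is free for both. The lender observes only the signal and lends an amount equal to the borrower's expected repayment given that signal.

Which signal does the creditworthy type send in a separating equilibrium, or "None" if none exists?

collateral

Try creditworthy → collateral, subprime → no collateral:
  If types separate, collateral earns payment 216 and no collateral earns 104.
  Creditworthy: collateral gives 216 − 78 = 138; no collateral gives 104 − 0 = 104. No deviation. ✓
  Subprime: no collateral gives 104 − 0 = 104; collateral gives 216 − 206 = 10. No deviation. ✓
Both hold — the creditworthy type sends collateral.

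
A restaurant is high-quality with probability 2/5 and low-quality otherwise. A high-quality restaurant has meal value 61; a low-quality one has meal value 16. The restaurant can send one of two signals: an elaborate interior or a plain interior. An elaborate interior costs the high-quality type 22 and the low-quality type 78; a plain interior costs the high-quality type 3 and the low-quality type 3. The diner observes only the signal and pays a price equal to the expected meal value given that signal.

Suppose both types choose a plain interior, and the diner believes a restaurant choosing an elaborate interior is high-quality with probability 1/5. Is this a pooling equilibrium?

Yes

At the pooled signal (plain interior) the diner holds the prior 2/5 and pays 2/5·61 + 3/5·16 = 34. Off-path (elaborate interior) belief 1/5 gives 1/5·61 + 4/5·16 = 25.
High-quality: plain interior gives 34 − 3 = 31; elaborate interior gives 25 − 22 = 3. Stays. ✓
Low-quality: plain interior gives 34 − 3 = 31; elaborate interior gives 25 − 78 = -53. Stays. ✓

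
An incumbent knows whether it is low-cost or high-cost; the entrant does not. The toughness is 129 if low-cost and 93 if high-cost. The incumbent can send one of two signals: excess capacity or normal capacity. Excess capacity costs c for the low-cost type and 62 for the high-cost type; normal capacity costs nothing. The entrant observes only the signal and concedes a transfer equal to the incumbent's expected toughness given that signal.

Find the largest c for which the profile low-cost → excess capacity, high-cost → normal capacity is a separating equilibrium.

Under separation: excess capacity → low-cost (pays 129); normal capacity → high-cost (pays 93).
High-cost: 93 − 0 = 93 ≥ 129 − 62 = 67. Holds regardless of c. ✓
Low-cost: 129 − c ≥ 93 − 0, so c ≤ 129 − 93 = 36.

36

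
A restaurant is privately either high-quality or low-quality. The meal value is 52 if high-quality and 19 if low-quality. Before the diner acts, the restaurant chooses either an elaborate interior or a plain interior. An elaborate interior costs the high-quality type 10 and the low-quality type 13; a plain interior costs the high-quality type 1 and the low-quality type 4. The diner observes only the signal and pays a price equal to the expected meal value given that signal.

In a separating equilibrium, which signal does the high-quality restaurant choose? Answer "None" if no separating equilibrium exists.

None

Try high-quality → elaborate interior, low-quality → plain interior:
  If types separate, elaborate interior earns payment 52 and plain interior earns 19.
  High-quality: elaborate interior gives 52 − 10 = 42; plain interior gives 19 − 1 = 18. No deviation. ✓
  Low-quality: plain interior gives 19 − 4 = 15; elaborate interior gives 52 − 13 = 39. Would deviate. ✗
Try high-quality → plain interior, low-quality → elaborate interior:
  If types separate, plain interior earns payment 52 and elaborate interior earns 19.
  High-quality: plain interior gives 52 − 1 = 51; elaborate interior gives 19 − 10 = 9. No deviation. ✓
  Low-quality: elaborate interior gives 19 − 13 = 6; plain interior gives 52 − 4 = 48. Would deviate. ✗
Neither assignment is incentive-compatible.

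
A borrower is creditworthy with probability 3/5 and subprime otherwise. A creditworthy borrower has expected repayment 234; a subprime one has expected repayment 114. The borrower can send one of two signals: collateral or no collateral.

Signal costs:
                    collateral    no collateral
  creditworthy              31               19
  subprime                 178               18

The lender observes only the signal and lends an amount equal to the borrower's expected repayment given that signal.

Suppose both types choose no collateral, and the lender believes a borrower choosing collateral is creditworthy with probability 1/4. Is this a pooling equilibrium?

On the equilibrium path (no collateral) the lender holds the prior 3/5 and pays 3/5·234 + 2/5·114 = 186. Off-path (collateral) belief 1/4 gives 1/4·234 + 3/4·114 = 144.
Creditworthy: no collateral gives 186 − 19 = 167; collateral gives 144 − 31 = 113. Stays. ✓
Subprime: no collateral gives 186 − 18 = 168; collateral gives 144 − 178 = -34. Stays. ✓
Beliefs are Bayes-consistent on-path and both types best-respond.

Yes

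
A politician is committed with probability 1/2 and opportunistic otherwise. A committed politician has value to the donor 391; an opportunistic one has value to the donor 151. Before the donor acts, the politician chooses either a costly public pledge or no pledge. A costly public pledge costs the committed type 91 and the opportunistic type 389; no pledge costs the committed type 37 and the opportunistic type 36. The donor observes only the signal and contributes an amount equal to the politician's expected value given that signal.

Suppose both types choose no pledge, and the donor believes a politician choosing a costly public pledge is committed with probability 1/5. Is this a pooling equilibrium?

At the pooled signal (no pledge) the donor holds the prior 1/2 and pays 1/2·391 + 1/2·151 = 271. Off-path (pledge) belief 1/5 gives 1/5·391 + 4/5·151 = 199.
Committed: no pledge gives 271 − 37 = 234; pledge gives 199 − 91 = 108. Stays. ✓
Opportunistic: no pledge gives 271 − 36 = 235; pledge gives 199 − 389 = -190. Stays. ✓

Yes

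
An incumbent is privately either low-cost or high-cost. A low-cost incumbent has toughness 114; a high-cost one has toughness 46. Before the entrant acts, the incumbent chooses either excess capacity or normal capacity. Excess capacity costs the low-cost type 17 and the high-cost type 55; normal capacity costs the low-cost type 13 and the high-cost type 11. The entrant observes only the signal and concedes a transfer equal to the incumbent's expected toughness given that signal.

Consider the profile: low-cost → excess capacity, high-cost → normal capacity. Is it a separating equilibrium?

Under separation the entrant infers type exactly: excess capacity → low-cost (pays 114), normal capacity → high-cost (pays 46).
Low-cost: excess capacity gives 114 − 17 = 97; normal capacity gives 46 − 13 = 33. No deviation. ✓
High-cost: normal capacity gives 46 − 11 = 35; excess capacity gives 114 − 55 = 59. Would deviate. ✗

No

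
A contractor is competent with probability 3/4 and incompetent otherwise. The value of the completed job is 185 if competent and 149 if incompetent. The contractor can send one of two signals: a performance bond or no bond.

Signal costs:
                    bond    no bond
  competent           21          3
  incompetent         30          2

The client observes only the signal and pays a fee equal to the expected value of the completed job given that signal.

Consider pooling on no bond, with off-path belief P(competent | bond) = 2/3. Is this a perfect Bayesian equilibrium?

Yes

At the pooled signal (no bond) the client holds the prior 3/4 and pays 3/4·185 + 1/4·149 = 176. Off-path (bond) belief 2/3 gives 2/3·185 + 1/3·149 = 173.
Competent: no bond gives 176 − 3 = 173; bond gives 173 − 21 = 152. Stays. ✓
Incompetent: no bond gives 176 − 2 = 174; bond gives 173 − 30 = 143. Stays. ✓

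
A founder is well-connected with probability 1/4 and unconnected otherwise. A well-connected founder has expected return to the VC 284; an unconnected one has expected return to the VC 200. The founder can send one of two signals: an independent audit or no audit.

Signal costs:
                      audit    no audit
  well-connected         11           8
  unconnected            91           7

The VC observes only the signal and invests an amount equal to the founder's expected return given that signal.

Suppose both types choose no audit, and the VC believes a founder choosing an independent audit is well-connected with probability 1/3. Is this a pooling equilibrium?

No

At the pooled signal (no audit) the VC holds the prior 1/4 and pays 1/4·284 + 3/4·200 = 221. Off-path (audit) belief 1/3 gives 1/3·284 + 2/3·200 = 228.
Well-connected: no audit gives 221 − 8 = 213; audit gives 228 − 11 = 217. Deviates. ✗
Unconnected: no audit gives 221 − 7 = 214; audit gives 228 − 91 = 137. Stays. ✓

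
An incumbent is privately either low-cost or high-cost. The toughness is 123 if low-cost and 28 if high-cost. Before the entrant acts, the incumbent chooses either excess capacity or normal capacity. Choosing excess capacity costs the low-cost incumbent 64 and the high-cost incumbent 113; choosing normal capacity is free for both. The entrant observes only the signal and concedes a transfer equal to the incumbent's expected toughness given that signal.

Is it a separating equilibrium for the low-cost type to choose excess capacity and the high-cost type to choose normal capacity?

Under separation the entrant infers type exactly: excess capacity → low-cost (pays 123), normal capacity → high-cost (pays 28).
Low-cost: excess capacity gives 123 − 64 = 59; normal capacity gives 28 − 0 = 28. No deviation. ✓
High-cost: normal capacity gives 28 − 0 = 28; excess capacity gives 123 − 113 = 10. No deviation. ✓
Both incentive constraints hold.

Yes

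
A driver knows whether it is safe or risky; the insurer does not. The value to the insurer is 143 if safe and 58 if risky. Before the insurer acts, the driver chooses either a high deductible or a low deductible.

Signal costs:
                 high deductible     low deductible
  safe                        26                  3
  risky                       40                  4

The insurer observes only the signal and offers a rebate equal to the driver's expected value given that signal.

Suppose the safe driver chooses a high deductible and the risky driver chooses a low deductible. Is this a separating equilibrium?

No

Under separation the insurer infers type exactly: high deductible → safe (pays 143), low deductible → risky (pays 58).
Safe: high deductible gives 143 − 26 = 117; low deductible gives 58 − 3 = 55. No deviation. ✓
Risky: low deductible gives 58 − 4 = 54; high deductible gives 143 − 40 = 103. Would deviate. ✗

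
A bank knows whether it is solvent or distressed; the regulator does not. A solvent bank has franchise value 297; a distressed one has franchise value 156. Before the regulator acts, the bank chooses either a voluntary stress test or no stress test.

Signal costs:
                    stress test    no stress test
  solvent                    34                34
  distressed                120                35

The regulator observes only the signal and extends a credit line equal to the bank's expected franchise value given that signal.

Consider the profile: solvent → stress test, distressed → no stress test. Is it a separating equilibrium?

Under separation the regulator infers type exactly: stress test → solvent (pays 297), no stress test → distressed (pays 156).
Solvent: stress test gives 297 − 34 = 263; no stress test gives 156 − 34 = 122. No deviation. ✓
Distressed: no stress test gives 156 − 35 = 121; stress test gives 297 − 120 = 177. Would deviate. ✗

No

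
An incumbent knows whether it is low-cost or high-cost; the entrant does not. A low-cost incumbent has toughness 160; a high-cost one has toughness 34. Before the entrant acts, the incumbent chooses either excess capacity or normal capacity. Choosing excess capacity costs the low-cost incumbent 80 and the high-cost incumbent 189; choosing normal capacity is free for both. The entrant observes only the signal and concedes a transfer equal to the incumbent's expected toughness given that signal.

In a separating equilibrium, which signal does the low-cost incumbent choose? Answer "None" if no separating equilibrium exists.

excess capacity

Try low-cost → excess capacity, high-cost → normal capacity:
  If types separate, excess capacity earns payment 160 and normal capacity earns 34.
  Low-cost: excess capacity gives 160 − 80 = 80; normal capacity gives 34 − 0 = 34. No deviation. ✓
  High-cost: normal capacity gives 34 − 0 = 34; excess capacity gives 160 − 189 = -29. No deviation. ✓
Both hold — the low-cost type sends excess capacity.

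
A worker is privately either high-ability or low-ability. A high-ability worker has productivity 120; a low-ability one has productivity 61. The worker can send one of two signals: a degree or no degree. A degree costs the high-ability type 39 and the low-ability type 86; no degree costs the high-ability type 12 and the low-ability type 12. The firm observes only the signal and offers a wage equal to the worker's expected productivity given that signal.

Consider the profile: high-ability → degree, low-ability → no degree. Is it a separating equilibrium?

Yes

Under separation the firm infers type exactly: degree → high-ability (pays 120), no degree → low-ability (pays 61).
High-ability: degree gives 120 − 39 = 81; no degree gives 61 − 12 = 49. No deviation. ✓
Low-ability: no degree gives 61 − 12 = 49; degree gives 120 − 86 = 34. No deviation. ✓
Both incentive constraints hold.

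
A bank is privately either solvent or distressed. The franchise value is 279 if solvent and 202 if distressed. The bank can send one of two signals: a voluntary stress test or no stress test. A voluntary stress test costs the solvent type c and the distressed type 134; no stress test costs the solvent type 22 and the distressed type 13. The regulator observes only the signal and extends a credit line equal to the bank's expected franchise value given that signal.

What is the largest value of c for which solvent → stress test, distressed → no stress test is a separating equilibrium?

99

Under separation: stress test → solvent (pays 279); no stress test → distressed (pays 202).
Distressed: 202 − 13 = 189 ≥ 279 − 134 = 145. Holds regardless of c. ✓
Solvent: 279 − c ≥ 202 − 22, so c ≤ 279 − 180 = 99.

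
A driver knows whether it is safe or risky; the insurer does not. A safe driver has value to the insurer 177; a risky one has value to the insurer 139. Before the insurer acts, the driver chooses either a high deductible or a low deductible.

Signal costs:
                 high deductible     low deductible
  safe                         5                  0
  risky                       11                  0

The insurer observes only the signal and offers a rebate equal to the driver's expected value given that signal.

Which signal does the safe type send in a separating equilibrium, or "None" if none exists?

None

Try safe → high deductible, risky → low deductible:
  Under separation the insurer infers type exactly: high deductible → safe (pays 177), low deductible → risky (pays 139).
  Safe: high deductible gives 177 − 5 = 172; low deductible gives 139 − 0 = 139. No deviation. ✓
  Risky: low deductible gives 139 − 0 = 139; high deductible gives 177 − 11 = 166. Would deviate. ✗
Try safe → low deductible, risky → high deductible:
  Under separation the insurer infers type exactly: low deductible → safe (pays 177), high deductible → risky (pays 139).
  Safe: low deductible gives 177 − 0 = 177; high deductible gives 139 − 5 = 134. No deviation. ✓
  Risky: high deductible gives 139 − 11 = 128; low deductible gives 177 − 0 = 177. Would deviate. ✗
Neither assignment is incentive-compatible.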